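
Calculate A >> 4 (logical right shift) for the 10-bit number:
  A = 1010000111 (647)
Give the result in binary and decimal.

Logical shift right by 4: drop the bottom 4 bit(s), prepend 4 zero(s) on the left.
  1010000111  ->  keep [101000], discard [0111], prepend 0000
= 0000101000

Answer: 0000101000 (40)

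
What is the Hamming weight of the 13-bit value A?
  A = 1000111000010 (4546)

1000111000010
1-bits at positions (from bit 0 = LSB): 1, 6, 7, 8, 12
Count = 5

Answer: 5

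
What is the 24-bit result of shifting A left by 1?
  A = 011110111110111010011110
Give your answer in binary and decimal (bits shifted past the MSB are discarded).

Shift left by 1: drop the top 1 bit(s), append 1 zero(s) on the right.
  011110111110111010011110  ->  discard [0], keep [11110111110111010011110], append 0
= 111101111101110100111100

Answer: 111101111101110100111100 (16244028)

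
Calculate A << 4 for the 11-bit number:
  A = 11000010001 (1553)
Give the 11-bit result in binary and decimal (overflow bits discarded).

Shift left by 4: drop the top 4 bit(s), append 4 zero(s) on the right.
  11000010001  ->  discard [1100], keep [0010001], append 0000
= 00100010000

Answer: 00100010000 (272)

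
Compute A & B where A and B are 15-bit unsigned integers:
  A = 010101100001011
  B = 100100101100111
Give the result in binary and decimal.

Apply & to each column (1 only where both bits are 1):
  010101100001011
& 100100101100111
-----------------
  000100100000011

Answer: 000100100000011 (2307)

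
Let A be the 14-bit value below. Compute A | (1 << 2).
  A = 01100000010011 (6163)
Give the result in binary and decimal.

Mask = 1 << 2 = 00000000000100
Bit 2 of A is 0, so OR-ing with the mask flips it to 1.
  01100000010011
| 00000000000100
----------------
  01100000010111

Answer: 01100000010111 (6167)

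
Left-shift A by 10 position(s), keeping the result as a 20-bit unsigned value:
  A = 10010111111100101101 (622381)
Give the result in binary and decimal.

Shift left by 10: drop the top 10 bit(s), append 10 zero(s) on the right.
  10010111111100101101  ->  discard [1001011111], keep [1100101101], append 0000000000
= 11001011010000000000

Answer: 11001011010000000000 (832512)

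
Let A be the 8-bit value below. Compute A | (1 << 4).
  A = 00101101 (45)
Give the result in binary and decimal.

Mask = 1 << 4 = 00010000
Bit 4 of A is 0, so OR-ing with the mask flips it to 1.
  00101101
| 00010000
----------
  00111101

Answer: 00111101 (61)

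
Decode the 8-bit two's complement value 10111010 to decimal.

MSB is 1, so the value is negative. Find the magnitude:
1. Invert bits:  01000101
2. Add 1:        01000110  = 70
3. Apply sign:   -70

Answer: -70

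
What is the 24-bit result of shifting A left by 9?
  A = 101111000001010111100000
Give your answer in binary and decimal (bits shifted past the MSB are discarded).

Shift left by 9: drop the top 9 bit(s), append 9 zero(s) on the right.
  101111000001010111100000  ->  discard [101111000], keep [001010111100000], append 000000000
= 001010111100000000000000

Answer: 001010111100000000000000 (2867200)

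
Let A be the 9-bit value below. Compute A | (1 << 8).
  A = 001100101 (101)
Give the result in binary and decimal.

Mask = 1 << 8 = 100000000
Bit 8 of A is 0, so OR-ing with the mask flips it to 1.
  001100101
| 100000000
-----------
  101100101

Answer: 101100101 (357)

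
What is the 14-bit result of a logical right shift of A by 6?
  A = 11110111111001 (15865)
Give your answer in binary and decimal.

Logical shift right by 6: drop the bottom 6 bit(s), prepend 6 zero(s) on the left.
  11110111111001  ->  keep [11110111], discard [111001], prepend 000000
= 00000011110111

Answer: 00000011110111 (247)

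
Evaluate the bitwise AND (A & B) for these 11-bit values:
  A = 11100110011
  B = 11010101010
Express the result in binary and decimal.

Apply & to each column (1 only where both bits are 1):
  11100110011
& 11010101010
-------------
  11000100010

Answer: 11000100010 (1570)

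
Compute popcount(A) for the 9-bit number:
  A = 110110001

110110001
1-bits at positions (from bit 0 = LSB): 0, 4, 5, 7, 8
Count = 5

Answer: 5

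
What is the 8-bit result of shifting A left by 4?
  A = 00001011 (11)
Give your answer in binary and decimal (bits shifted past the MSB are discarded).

Shift left by 4: drop the top 4 bit(s), append 4 zero(s) on the right.
  00001011  ->  discard [0000], keep [1011], append 0000
= 10110000

Answer: 10110000 (176)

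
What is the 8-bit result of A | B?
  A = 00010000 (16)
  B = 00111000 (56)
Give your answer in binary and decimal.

Apply | to each column (1 where either bit is 1):
  00010000
| 00111000
----------
  00111000

Answer: 00111000 (56)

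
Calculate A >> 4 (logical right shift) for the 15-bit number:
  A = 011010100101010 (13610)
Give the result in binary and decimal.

Logical shift right by 4: drop the bottom 4 bit(s), prepend 4 zero(s) on the left.
  011010100101010  ->  keep [01101010010], discard [1010], prepend 0000
= 000001101010010

Answer: 000001101010010 (850)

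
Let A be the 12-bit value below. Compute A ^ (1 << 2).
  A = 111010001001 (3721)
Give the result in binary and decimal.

Mask = 1 << 2 = 000000000100
Bit 2 of A is 0; XOR with the mask flips it to 1.
  111010001001
^ 000000000100
--------------
  111010001101

Answer: 111010001101 (3725)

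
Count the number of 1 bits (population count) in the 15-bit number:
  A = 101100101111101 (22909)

101100101111101
1-bits at positions (from bit 0 = LSB): 0, 2, 3, 4, 5, 6, 8, 11, 12, 14
Count = 10

Answer: 10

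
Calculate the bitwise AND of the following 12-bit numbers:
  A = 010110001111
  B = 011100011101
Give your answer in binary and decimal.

Apply & to each column (1 only where both bits are 1):
  010110001111
& 011100011101
--------------
  010100001101

Answer: 010100001101 (1293)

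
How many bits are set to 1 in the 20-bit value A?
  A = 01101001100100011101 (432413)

01101001100100011101
1-bits at positions (from bit 0 = LSB): 0, 2, 3, 4, 8, 11, 12, 15, 17, 18
Count = 10

Answer: 10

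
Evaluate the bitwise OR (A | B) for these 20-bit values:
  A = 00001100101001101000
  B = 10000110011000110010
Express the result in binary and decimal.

Apply | to each column (1 where either bit is 1):
  00001100101001101000
| 10000110011000110010
----------------------
  10001110111001111010

Answer: 10001110111001111010 (585338)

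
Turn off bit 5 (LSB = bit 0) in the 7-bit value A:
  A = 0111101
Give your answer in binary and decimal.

Mask = ~(1 << 5) = 1011111
Bit 5 of A is 1, so AND-ing with the mask clears it to 0.
  0111101
& 1011111
---------
  0011101

Answer: 0011101 (29)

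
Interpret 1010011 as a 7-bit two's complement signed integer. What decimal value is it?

MSB is 1, so the value is negative. Find the magnitude:
1. Invert bits:  0101100
2. Add 1:        0101101  = 45
3. Apply sign:   -45

Answer: -45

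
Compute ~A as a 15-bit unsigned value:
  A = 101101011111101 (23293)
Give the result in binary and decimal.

Flip each bit (0->1, 1->0):
  101101011111101
  010010100000010

Answer: 010010100000010 (9474)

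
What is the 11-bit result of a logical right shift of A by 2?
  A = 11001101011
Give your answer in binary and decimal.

Logical shift right by 2: drop the bottom 2 bit(s), prepend 2 zero(s) on the left.
  11001101011  ->  keep [110011010], discard [11], prepend 00
= 00110011010

Answer: 00110011010 (410)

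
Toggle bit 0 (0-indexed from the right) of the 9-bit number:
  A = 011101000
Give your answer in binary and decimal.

Mask = 1 << 0 = 000000001
Bit 0 of A is 0; XOR with the mask flips it to 1.
  011101000
^ 000000001
-----------
  011101001

Answer: 011101001 (233)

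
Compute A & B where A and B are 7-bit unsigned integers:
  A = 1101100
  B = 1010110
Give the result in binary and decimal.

Apply & to each column (1 only where both bits are 1):
  1101100
& 1010110
---------
  1000100

Answer: 1000100 (68)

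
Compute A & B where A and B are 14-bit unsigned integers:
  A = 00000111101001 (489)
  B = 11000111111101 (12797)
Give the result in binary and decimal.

Apply & to each column (1 only where both bits are 1):
  00000111101001
& 11000111111101
----------------
  00000111101001

Answer: 00000111101001 (489)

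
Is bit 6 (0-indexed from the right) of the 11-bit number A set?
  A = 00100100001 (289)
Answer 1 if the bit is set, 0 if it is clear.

Bit 6 is the 7th from the right.
  00100100001
      ^
That bit is 0.

Answer: 0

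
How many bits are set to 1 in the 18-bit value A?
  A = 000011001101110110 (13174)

000011001101110110
1-bits at positions (from bit 0 = LSB): 1, 2, 4, 5, 6, 8, 9, 12, 13
Count = 9

Answer: 9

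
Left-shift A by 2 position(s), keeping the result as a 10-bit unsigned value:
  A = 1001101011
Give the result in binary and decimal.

Shift left by 2: drop the top 2 bit(s), append 2 zero(s) on the right.
  1001101011  ->  discard [10], keep [01101011], append 00
= 0110101100

Answer: 0110101100 (428)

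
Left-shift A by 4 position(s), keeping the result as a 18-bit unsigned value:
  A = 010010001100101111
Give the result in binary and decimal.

Shift left by 4: drop the top 4 bit(s), append 4 zero(s) on the right.
  010010001100101111  ->  discard [0100], keep [10001100101111], append 0000
= 100011001011110000

Answer: 100011001011110000 (144112)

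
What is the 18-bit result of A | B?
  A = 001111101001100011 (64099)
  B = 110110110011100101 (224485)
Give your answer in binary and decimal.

Apply | to each column (1 where either bit is 1):
  001111101001100011
| 110110110011100101
--------------------
  111111111011100111

Answer: 111111111011100111 (261863)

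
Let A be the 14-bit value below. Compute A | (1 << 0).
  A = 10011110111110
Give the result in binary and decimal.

Mask = 1 << 0 = 00000000000001
Bit 0 of A is 0, so OR-ing with the mask flips it to 1.
  10011110111110
| 00000000000001
----------------
  10011110111111

Answer: 10011110111111 (10175)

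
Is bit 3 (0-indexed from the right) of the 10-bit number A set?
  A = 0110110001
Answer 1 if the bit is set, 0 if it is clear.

Bit 3 is the 4th from the right.
  0110110001
        ^
That bit is 0.

Answer: 0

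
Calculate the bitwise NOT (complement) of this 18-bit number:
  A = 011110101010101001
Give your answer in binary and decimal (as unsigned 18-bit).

Flip each bit (0->1, 1->0):
  011110101010101001
  100001010101010110

Answer: 100001010101010110 (136534)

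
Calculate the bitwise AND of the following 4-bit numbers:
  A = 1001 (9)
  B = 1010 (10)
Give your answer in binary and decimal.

Apply & to each column (1 only where both bits are 1):
  1001
& 1010
------
  1000

Answer: 1000 (8)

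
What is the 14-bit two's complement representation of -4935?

1. Binary of +4935:  01001101000111
2. Invert bits:     10110010111000
3. Add 1:           10110010111001

Answer: 10110010111001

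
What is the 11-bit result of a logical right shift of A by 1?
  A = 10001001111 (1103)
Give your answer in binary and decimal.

Logical shift right by 1: drop the bottom 1 bit(s), prepend 1 zero(s) on the left.
  10001001111  ->  keep [1000100111], discard [1], prepend 0
= 01000100111

Answer: 01000100111 (551)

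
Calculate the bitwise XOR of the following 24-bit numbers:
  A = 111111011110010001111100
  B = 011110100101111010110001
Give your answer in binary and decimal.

Apply ^ to each column (1 where bits differ):
  111111011110010001111100
^ 011110100101111010110001
--------------------------
  100001111011101011001101

Answer: 100001111011101011001101 (8895181)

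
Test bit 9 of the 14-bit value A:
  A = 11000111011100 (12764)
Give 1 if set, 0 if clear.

Bit 9 is the 10th from the right.
  11000111011100
      ^
That bit is 0.

Answer: 0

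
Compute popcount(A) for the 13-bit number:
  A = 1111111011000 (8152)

1111111011000
1-bits at positions (from bit 0 = LSB): 3, 4, 6, 7, 8, 9, 10, 11, 12
Count = 9

Answer: 9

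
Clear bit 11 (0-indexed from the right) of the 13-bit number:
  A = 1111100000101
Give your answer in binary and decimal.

Mask = ~(1 << 11) = 1011111111111
Bit 11 of A is 1, so AND-ing with the mask clears it to 0.
  1111100000101
& 1011111111111
---------------
  1011100000101

Answer: 1011100000101 (5893)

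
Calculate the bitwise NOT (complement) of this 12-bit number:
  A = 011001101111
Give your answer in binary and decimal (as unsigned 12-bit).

Flip each bit (0->1, 1->0):
  011001101111
  100110010000

Answer: 100110010000 (2448)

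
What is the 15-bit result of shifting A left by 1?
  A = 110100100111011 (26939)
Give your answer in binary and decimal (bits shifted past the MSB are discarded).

Shift left by 1: drop the top 1 bit(s), append 1 zero(s) on the right.
  110100100111011  ->  discard [1], keep [10100100111011], append 0
= 101001001110110

Answer: 101001001110110 (21110)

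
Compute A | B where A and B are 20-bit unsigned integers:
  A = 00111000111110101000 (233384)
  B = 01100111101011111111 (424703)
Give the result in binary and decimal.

Apply | to each column (1 where either bit is 1):
  00111000111110101000
| 01100111101011111111
----------------------
  01111111111111111111

Answer: 01111111111111111111 (524287)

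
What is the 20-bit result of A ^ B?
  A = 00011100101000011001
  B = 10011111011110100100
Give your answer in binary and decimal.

Apply ^ to each column (1 where bits differ):
  00011100101000011001
^ 10011111011110100100
----------------------
  10000011110110111101

Answer: 10000011110110111101 (540093)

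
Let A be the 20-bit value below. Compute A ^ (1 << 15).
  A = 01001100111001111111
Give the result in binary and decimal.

Mask = 1 << 15 = 00001000000000000000
Bit 15 of A is 1; XOR with the mask flips it to 0.
  01001100111001111111
^ 00001000000000000000
----------------------
  01000100111001111111

Answer: 01000100111001111111 (282239)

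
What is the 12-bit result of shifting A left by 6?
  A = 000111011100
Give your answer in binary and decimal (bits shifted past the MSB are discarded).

Shift left by 6: drop the top 6 bit(s), append 6 zero(s) on the right.
  000111011100  ->  discard [000111], keep [011100], append 000000
= 011100000000

Answer: 011100000000 (1792)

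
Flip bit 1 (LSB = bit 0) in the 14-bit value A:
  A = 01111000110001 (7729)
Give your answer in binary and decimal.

Mask = 1 << 1 = 00000000000010
Bit 1 of A is 0; XOR with the mask flips it to 1.
  01111000110001
^ 00000000000010
----------------
  01111000110011

Answer: 01111000110011 (7731)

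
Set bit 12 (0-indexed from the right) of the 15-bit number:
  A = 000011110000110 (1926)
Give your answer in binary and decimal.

Mask = 1 << 12 = 001000000000000
Bit 12 of A is 0, so OR-ing with the mask flips it to 1.
  000011110000110
| 001000000000000
-----------------
  001011110000110

Answer: 001011110000110 (6022)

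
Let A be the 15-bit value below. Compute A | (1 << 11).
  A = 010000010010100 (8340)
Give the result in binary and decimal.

Mask = 1 << 11 = 000100000000000
Bit 11 of A is 0, so OR-ing with the mask flips it to 1.
  010000010010100
| 000100000000000
-----------------
  010100010010100

Answer: 010100010010100 (10388)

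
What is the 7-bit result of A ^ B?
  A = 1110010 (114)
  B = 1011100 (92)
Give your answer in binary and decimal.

Apply ^ to each column (1 where bits differ):
  1110010
^ 1011100
---------
  0101110

Answer: 0101110 (46)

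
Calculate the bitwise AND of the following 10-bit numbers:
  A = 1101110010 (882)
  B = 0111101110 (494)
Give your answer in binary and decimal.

Apply & to each column (1 only where both bits are 1):
  1101110010
& 0111101110
------------
  0101100010

Answer: 0101100010 (354)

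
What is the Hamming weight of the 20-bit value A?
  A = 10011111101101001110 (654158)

10011111101101001110
1-bits at positions (from bit 0 = LSB): 1, 2, 3, 6, 8, 9, 11, 12, 13, 14, 15, 16, 19
Count = 13

Answer: 13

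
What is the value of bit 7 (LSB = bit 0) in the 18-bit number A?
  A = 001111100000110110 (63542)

Bit 7 is the 8th from the right.
  001111100000110110
            ^
That bit is 0.

Answer: 0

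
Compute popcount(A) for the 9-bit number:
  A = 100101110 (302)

100101110
1-bits at positions (from bit 0 = LSB): 1, 2, 3, 5, 8
Count = 5

Answer: 5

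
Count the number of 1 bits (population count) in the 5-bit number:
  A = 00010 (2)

00010
1-bits at positions (from bit 0 = LSB): 1
Count = 1

Answer: 1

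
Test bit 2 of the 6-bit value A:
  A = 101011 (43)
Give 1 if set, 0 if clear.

Bit 2 is the 3rd from the right.
  101011
     ^
That bit is 0.

Answer: 0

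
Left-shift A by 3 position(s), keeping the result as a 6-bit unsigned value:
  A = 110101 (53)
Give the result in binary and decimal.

Shift left by 3: drop the top 3 bit(s), append 3 zero(s) on the right.
  110101  ->  discard [110], keep [101], append 000
= 101000

Answer: 101000 (40)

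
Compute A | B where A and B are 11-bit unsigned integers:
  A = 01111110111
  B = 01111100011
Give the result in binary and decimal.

Apply | to each column (1 where either bit is 1):
  01111110111
| 01111100011
-------------
  01111110111

Answer: 01111110111 (1015)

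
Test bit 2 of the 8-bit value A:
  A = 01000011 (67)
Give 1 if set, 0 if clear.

Bit 2 is the 3rd from the right.
  01000011
       ^
That bit is 0.

Answer: 0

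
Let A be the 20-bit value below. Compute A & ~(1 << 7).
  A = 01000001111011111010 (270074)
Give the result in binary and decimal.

Mask = ~(1 << 7) = 11111111111101111111
Bit 7 of A is 1, so AND-ing with the mask clears it to 0.
  01000001111011111010
& 11111111111101111111
----------------------
  01000001111001111010

Answer: 01000001111001111010 (269946)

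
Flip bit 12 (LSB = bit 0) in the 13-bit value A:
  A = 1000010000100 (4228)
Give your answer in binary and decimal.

Mask = 1 << 12 = 1000000000000
Bit 12 of A is 1; XOR with the mask flips it to 0.
  1000010000100
^ 1000000000000
---------------
  0000010000100

Answer: 0000010000100 (132)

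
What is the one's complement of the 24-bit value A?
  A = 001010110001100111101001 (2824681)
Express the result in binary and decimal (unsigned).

Flip each bit (0->1, 1->0):
  001010110001100111101001
  110101001110011000010110

Answer: 110101001110011000010110 (13952534)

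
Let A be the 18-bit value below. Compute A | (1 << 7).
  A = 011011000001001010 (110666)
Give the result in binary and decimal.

Mask = 1 << 7 = 000000000010000000
Bit 7 of A is 0, so OR-ing with the mask flips it to 1.
  011011000001001010
| 000000000010000000
--------------------
  011011000011001010

Answer: 011011000011001010 (110794)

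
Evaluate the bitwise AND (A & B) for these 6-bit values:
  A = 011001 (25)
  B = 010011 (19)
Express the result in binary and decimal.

Apply & to each column (1 only where both bits are 1):
  011001
& 010011
--------
  010001

Answer: 010001 (17)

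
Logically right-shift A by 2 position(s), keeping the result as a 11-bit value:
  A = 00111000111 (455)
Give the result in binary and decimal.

Logical shift right by 2: drop the bottom 2 bit(s), prepend 2 zero(s) on the left.
  00111000111  ->  keep [001110001], discard [11], prepend 00
= 00001110001

Answer: 00001110001 (113)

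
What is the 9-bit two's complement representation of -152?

1. Binary of +152:  010011000
2. Invert bits:     101100111
3. Add 1:           101101000

Answer: 101101000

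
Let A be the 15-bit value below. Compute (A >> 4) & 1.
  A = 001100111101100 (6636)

Bit 4 is the 5th from the right.
  001100111101100
            ^
That bit is 0.

Answer: 0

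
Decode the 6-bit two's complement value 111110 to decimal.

MSB is 1, so the value is negative. Find the magnitude:
1. Invert bits:  000001
2. Add 1:        000010  = 2
3. Apply sign:   -2

Answer: -2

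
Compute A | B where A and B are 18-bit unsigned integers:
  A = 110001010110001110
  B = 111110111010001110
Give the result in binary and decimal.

Apply | to each column (1 where either bit is 1):
  110001010110001110
| 111110111010001110
--------------------
  111111111110001110

Answer: 111111111110001110 (262030)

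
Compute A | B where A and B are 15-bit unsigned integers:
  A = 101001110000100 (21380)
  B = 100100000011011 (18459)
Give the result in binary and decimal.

Apply | to each column (1 where either bit is 1):
  101001110000100
| 100100000011011
-----------------
  101101110011111

Answer: 101101110011111 (23455)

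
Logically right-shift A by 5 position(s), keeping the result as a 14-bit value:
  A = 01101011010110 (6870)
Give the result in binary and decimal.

Logical shift right by 5: drop the bottom 5 bit(s), prepend 5 zero(s) on the left.
  01101011010110  ->  keep [011010110], discard [10110], prepend 00000
= 00000011010110

Answer: 00000011010110 (214)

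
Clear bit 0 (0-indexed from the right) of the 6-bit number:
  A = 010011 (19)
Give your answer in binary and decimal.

Mask = ~(1 << 0) = 111110
Bit 0 of A is 1, so AND-ing with the mask clears it to 0.
  010011
& 111110
--------
  010010

Answer: 010010 (18)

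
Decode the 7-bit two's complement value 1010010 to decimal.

MSB is 1, so the value is negative. Find the magnitude:
1. Invert bits:  0101101
2. Add 1:        0101110  = 46
3. Apply sign:   -46

Answer: -46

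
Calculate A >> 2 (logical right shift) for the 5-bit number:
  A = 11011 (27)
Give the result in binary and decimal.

Logical shift right by 2: drop the bottom 2 bit(s), prepend 2 zero(s) on the left.
  11011  ->  keep [110], discard [11], prepend 00
= 00110

Answer: 00110 (6)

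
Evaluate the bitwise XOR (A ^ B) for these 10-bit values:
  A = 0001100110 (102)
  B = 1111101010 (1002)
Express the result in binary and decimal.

Apply ^ to each column (1 where bits differ):
  0001100110
^ 1111101010
------------
  1110001100

Answer: 1110001100 (908)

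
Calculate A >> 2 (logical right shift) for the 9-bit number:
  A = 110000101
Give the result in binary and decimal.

Logical shift right by 2: drop the bottom 2 bit(s), prepend 2 zero(s) on the left.
  110000101  ->  keep [1100001], discard [01], prepend 00
= 001100001

Answer: 001100001 (97)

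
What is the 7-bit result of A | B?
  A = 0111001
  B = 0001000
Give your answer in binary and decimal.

Apply | to each column (1 where either bit is 1):
  0111001
| 0001000
---------
  0111001

Answer: 0111001 (57)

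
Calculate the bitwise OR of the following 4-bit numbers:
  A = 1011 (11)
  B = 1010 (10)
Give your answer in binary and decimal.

Apply | to each column (1 where either bit is 1):
  1011
| 1010
------
  1011

Answer: 1011 (11)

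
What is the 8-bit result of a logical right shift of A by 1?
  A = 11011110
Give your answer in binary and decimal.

Logical shift right by 1: drop the bottom 1 bit(s), prepend 1 zero(s) on the left.
  11011110  ->  keep [1101111], discard [0], prepend 0
= 01101111

Answer: 01101111 (111)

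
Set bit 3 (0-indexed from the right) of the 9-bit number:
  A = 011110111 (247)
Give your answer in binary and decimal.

Mask = 1 << 3 = 000001000
Bit 3 of A is 0, so OR-ing with the mask flips it to 1.
  011110111
| 000001000
-----------
  011111111

Answer: 011111111 (255)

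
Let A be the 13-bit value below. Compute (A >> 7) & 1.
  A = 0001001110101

Bit 7 is the 8th from the right.
  0001001110101
       ^
That bit is 0.

Answer: 0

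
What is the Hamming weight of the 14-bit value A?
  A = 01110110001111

01110110001111
1-bits at positions (from bit 0 = LSB): 0, 1, 2, 3, 7, 8, 10, 11, 12
Count = 9

Answer: 9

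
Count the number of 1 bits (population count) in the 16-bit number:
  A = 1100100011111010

1100100011111010
1-bits at positions (from bit 0 = LSB): 1, 3, 4, 5, 6, 7, 11, 14, 15
Count = 9

Answer: 9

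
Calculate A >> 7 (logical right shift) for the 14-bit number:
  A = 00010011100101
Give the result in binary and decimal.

Logical shift right by 7: drop the bottom 7 bit(s), prepend 7 zero(s) on the left.
  00010011100101  ->  keep [0001001], discard [1100101], prepend 0000000
= 00000000001001

Answer: 00000000001001 (9)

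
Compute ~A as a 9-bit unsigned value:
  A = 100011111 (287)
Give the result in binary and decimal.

Flip each bit (0->1, 1->0):
  100011111
  011100000

Answer: 011100000 (224)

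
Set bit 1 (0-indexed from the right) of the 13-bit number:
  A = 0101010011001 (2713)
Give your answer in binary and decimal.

Mask = 1 << 1 = 0000000000010
Bit 1 of A is 0, so OR-ing with the mask flips it to 1.
  0101010011001
| 0000000000010
---------------
  0101010011011

Answer: 0101010011011 (2715)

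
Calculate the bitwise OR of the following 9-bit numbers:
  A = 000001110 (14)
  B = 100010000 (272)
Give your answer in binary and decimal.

Apply | to each column (1 where either bit is 1):
  000001110
| 100010000
-----------
  100011110

Answer: 100011110 (286)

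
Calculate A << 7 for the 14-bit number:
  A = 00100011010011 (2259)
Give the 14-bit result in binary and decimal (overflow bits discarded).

Shift left by 7: drop the top 7 bit(s), append 7 zero(s) on the right.
  00100011010011  ->  discard [0010001], keep [1010011], append 0000000
= 10100110000000

Answer: 10100110000000 (10624)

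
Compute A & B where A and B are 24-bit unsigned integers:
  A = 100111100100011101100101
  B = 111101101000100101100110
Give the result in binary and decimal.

Apply & to each column (1 only where both bits are 1):
  100111100100011101100101
& 111101101000100101100110
--------------------------
  100101100000000101100100

Answer: 100101100000000101100100 (9830756)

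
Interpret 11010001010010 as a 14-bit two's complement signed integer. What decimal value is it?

MSB is 1, so the value is negative. Find the magnitude:
1. Invert bits:  00101110101101
2. Add 1:        00101110101110  = 2990
3. Apply sign:   -2990

Answer: -2990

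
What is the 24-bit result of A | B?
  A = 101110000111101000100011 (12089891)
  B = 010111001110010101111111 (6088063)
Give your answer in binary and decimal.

Apply | to each column (1 where either bit is 1):
  101110000111101000100011
| 010111001110010101111111
--------------------------
  111111001111111101111111

Answer: 111111001111111101111111 (16580479)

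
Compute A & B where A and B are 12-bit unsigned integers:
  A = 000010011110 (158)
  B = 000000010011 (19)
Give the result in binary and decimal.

Apply & to each column (1 only where both bits are 1):
  000010011110
& 000000010011
--------------
  000000010010

Answer: 000000010010 (18)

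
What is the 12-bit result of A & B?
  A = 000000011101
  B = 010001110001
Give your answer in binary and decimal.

Apply & to each column (1 only where both bits are 1):
  000000011101
& 010001110001
--------------
  000000010001

Answer: 000000010001 (17)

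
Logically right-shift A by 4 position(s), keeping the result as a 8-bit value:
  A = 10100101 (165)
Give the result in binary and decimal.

Logical shift right by 4: drop the bottom 4 bit(s), prepend 4 zero(s) on the left.
  10100101  ->  keep [1010], discard [0101], prepend 0000
= 00001010

Answer: 00001010 (10)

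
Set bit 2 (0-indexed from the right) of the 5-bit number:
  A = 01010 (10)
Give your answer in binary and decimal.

Mask = 1 << 2 = 00100
Bit 2 of A is 0, so OR-ing with the mask flips it to 1.
  01010
| 00100
-------
  01110

Answer: 01110 (14)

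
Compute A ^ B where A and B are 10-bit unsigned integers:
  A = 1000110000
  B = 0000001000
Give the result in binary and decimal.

Apply ^ to each column (1 where bits differ):
  1000110000
^ 0000001000
------------
  1000111000

Answer: 1000111000 (568)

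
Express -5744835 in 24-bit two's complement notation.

1. Binary of +5744835:  010101111010100011000011
2. Invert bits:     101010000101011100111100
3. Add 1:           101010000101011100111101

Answer: 101010000101011100111101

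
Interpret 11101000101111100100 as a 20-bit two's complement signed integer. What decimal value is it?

MSB is 1, so the value is negative. Find the magnitude:
1. Invert bits:  00010111010000011011
2. Add 1:        00010111010000011100  = 95260
3. Apply sign:   -95260

Answer: -95260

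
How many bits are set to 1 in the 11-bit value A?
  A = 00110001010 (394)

00110001010
1-bits at positions (from bit 0 = LSB): 1, 3, 7, 8
Count = 4

Answer: 4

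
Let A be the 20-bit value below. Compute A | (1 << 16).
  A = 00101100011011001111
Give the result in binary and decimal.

Mask = 1 << 16 = 00010000000000000000
Bit 16 of A is 0, so OR-ing with the mask flips it to 1.
  00101100011011001111
| 00010000000000000000
----------------------
  00111100011011001111

Answer: 00111100011011001111 (247503)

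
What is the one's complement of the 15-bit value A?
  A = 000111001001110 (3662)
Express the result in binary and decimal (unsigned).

Flip each bit (0->1, 1->0):
  000111001001110
  111000110110001

Answer: 111000110110001 (29105)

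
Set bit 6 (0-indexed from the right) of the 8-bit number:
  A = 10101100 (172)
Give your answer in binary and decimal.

Mask = 1 << 6 = 01000000
Bit 6 of A is 0, so OR-ing with the mask flips it to 1.
  10101100
| 01000000
----------
  11101100

Answer: 11101100 (236)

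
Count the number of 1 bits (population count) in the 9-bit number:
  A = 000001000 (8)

000001000
1-bits at positions (from bit 0 = LSB): 3
Count = 1

Answer: 1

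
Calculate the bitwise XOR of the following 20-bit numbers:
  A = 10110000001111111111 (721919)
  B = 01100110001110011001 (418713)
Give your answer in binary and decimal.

Apply ^ to each column (1 where bits differ):
  10110000001111111111
^ 01100110001110011001
----------------------
  11010110000001100110

Answer: 11010110000001100110 (876646)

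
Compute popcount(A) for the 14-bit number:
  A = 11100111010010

11100111010010
1-bits at positions (from bit 0 = LSB): 1, 4, 6, 7, 8, 11, 12, 13
Count = 8

Answer: 8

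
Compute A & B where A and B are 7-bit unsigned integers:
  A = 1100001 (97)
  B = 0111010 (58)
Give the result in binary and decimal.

Apply & to each column (1 only where both bits are 1):
  1100001
& 0111010
---------
  0100000

Answer: 0100000 (32)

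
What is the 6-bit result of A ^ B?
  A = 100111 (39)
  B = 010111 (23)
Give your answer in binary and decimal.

Apply ^ to each column (1 where bits differ):
  100111
^ 010111
--------
  110000

Answer: 110000 (48)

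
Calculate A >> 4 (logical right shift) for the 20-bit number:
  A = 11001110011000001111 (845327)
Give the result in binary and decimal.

Logical shift right by 4: drop the bottom 4 bit(s), prepend 4 zero(s) on the left.
  11001110011000001111  ->  keep [1100111001100000], discard [1111], prepend 0000
= 00001100111001100000

Answer: 00001100111001100000 (52832)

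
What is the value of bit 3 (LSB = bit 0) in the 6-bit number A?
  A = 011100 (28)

Bit 3 is the 4th from the right.
  011100
    ^
That bit is 1.

Answer: 1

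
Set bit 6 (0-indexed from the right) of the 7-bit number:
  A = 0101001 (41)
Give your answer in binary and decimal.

Mask = 1 << 6 = 1000000
Bit 6 of A is 0, so OR-ing with the mask flips it to 1.
  0101001
| 1000000
---------
  1101001

Answer: 1101001 (105)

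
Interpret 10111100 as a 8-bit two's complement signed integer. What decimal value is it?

MSB is 1, so the value is negative. Find the magnitude:
1. Invert bits:  01000011
2. Add 1:        01000100  = 68
3. Apply sign:   -68

Answer: -68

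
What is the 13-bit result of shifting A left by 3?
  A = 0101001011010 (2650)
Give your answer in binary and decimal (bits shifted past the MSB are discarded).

Shift left by 3: drop the top 3 bit(s), append 3 zero(s) on the right.
  0101001011010  ->  discard [010], keep [1001011010], append 000
= 1001011010000

Answer: 1001011010000 (4816)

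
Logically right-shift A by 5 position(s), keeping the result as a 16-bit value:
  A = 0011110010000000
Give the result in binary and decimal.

Logical shift right by 5: drop the bottom 5 bit(s), prepend 5 zero(s) on the left.
  0011110010000000  ->  keep [00111100100], discard [00000], prepend 00000
= 0000000111100100

Answer: 0000000111100100 (484)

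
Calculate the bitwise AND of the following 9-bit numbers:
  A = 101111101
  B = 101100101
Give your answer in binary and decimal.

Apply & to each column (1 only where both bits are 1):
  101111101
& 101100101
-----------
  101100101

Answer: 101100101 (357)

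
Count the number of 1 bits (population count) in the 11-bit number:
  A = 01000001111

01000001111
1-bits at positions (from bit 0 = LSB): 0, 1, 2, 3, 9
Count = 5

Answer: 5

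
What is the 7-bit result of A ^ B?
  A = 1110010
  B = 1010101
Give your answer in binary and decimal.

Apply ^ to each column (1 where bits differ):
  1110010
^ 1010101
---------
  0100111

Answer: 0100111 (39)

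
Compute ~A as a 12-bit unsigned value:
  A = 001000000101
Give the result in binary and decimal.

Flip each bit (0->1, 1->0):
  001000000101
  110111111010

Answer: 110111111010 (3578)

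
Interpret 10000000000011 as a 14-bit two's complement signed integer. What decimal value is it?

MSB is 1, so the value is negative. Find the magnitude:
1. Invert bits:  01111111111100
2. Add 1:        01111111111101  = 8189
3. Apply sign:   -8189

Answer: -8189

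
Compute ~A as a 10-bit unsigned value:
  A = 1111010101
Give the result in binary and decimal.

Flip each bit (0->1, 1->0):
  1111010101
  0000101010

Answer: 0000101010 (42)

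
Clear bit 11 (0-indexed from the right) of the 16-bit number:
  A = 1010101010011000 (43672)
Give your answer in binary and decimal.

Mask = ~(1 << 11) = 1111011111111111
Bit 11 of A is 1, so AND-ing with the mask clears it to 0.
  1010101010011000
& 1111011111111111
------------------
  1010001010011000

Answer: 1010001010011000 (41624)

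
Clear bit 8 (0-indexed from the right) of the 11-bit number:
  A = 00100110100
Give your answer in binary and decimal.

Mask = ~(1 << 8) = 11011111111
Bit 8 of A is 1, so AND-ing with the mask clears it to 0.
  00100110100
& 11011111111
-------------
  00000110100

Answer: 00000110100 (52)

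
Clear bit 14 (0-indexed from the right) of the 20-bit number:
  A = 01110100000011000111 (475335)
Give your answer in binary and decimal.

Mask = ~(1 << 14) = 11111011111111111111
Bit 14 of A is 1, so AND-ing with the mask clears it to 0.
  01110100000011000111
& 11111011111111111111
----------------------
  01110000000011000111

Answer: 01110000000011000111 (458951)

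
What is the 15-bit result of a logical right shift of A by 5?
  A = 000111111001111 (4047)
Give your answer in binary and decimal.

Logical shift right by 5: drop the bottom 5 bit(s), prepend 5 zero(s) on the left.
  000111111001111  ->  keep [0001111110], discard [01111], prepend 00000
= 000000001111110

Answer: 000000001111110 (126)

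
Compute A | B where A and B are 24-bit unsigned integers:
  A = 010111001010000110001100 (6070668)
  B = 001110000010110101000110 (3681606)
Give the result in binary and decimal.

Apply | to each column (1 where either bit is 1):
  010111001010000110001100
| 001110000010110101000110
--------------------------
  011111001010110111001110

Answer: 011111001010110111001110 (8170958)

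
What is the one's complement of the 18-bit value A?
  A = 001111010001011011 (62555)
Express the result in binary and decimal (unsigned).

Flip each bit (0->1, 1->0):
  001111010001011011
  110000101110100100

Answer: 110000101110100100 (199588)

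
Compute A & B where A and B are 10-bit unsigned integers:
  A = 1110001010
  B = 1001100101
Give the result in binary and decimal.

Apply & to each column (1 only where both bits are 1):
  1110001010
& 1001100101
------------
  1000000000

Answer: 1000000000 (512)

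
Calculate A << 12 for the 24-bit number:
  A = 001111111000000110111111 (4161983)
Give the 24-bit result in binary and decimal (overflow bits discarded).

Shift left by 12: drop the top 12 bit(s), append 12 zero(s) on the right.
  001111111000000110111111  ->  discard [001111111000], keep [000110111111], append 000000000000
= 000110111111000000000000

Answer: 000110111111000000000000 (1830912)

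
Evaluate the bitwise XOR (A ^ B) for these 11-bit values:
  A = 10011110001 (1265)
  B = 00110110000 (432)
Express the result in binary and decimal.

Apply ^ to each column (1 where bits differ):
  10011110001
^ 00110110000
-------------
  10101000001

Answer: 10101000001 (1345)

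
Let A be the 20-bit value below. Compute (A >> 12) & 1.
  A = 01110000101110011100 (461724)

Bit 12 is the 13th from the right.
  01110000101110011100
         ^
That bit is 0.

Answer: 0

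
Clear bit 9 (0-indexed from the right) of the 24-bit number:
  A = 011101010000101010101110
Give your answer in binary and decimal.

Mask = ~(1 << 9) = 111111111111110111111111
Bit 9 of A is 1, so AND-ing with the mask clears it to 0.
  011101010000101010101110
& 111111111111110111111111
--------------------------
  011101010000100010101110

Answer: 011101010000100010101110 (7669934)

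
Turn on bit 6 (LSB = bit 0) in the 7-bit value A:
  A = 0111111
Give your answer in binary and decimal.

Mask = 1 << 6 = 1000000
Bit 6 of A is 0, so OR-ing with the mask flips it to 1.
  0111111
| 1000000
---------
  1111111

Answer: 1111111 (127)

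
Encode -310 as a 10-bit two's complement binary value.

1. Binary of +310:  0100110110
2. Invert bits:     1011001001
3. Add 1:           1011001010

Answer: 1011001010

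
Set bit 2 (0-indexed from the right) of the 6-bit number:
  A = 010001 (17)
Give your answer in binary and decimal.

Mask = 1 << 2 = 000100
Bit 2 of A is 0, so OR-ing with the mask flips it to 1.
  010001
| 000100
--------
  010101

Answer: 010101 (21)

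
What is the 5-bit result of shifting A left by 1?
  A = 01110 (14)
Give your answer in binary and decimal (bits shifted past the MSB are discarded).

Shift left by 1: drop the top 1 bit(s), append 1 zero(s) on the right.
  01110  ->  discard [0], keep [1110], append 0
= 11100

Answer: 11100 (28)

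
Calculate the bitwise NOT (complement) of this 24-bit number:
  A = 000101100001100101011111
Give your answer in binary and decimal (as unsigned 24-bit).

Flip each bit (0->1, 1->0):
  000101100001100101011111
  111010011110011010100000

Answer: 111010011110011010100000 (15328928)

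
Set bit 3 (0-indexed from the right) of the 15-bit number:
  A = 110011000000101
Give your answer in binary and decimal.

Mask = 1 << 3 = 000000000001000
Bit 3 of A is 0, so OR-ing with the mask flips it to 1.
  110011000000101
| 000000000001000
-----------------
  110011000001101

Answer: 110011000001101 (26125)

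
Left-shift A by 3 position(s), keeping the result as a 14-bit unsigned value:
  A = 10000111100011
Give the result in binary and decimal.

Shift left by 3: drop the top 3 bit(s), append 3 zero(s) on the right.
  10000111100011  ->  discard [100], keep [00111100011], append 000
= 00111100011000

Answer: 00111100011000 (3864)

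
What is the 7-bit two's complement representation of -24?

1. Binary of +24:  0011000
2. Invert bits:     1100111
3. Add 1:           1101000

Answer: 1101000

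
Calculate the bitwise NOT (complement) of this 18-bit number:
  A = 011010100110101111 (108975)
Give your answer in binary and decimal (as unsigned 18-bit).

Flip each bit (0->1, 1->0):
  011010100110101111
  100101011001010000

Answer: 100101011001010000 (153168)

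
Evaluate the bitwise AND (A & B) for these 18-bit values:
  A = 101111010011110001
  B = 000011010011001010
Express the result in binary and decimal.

Apply & to each column (1 only where both bits are 1):
  101111010011110001
& 000011010011001010
--------------------
  000011010011000000

Answer: 000011010011000000 (13504)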